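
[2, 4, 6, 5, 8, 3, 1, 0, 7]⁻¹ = [7, 6, 0, 5, 1, 3, 2, 8, 4]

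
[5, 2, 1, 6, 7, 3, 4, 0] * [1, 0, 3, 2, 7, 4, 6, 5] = [4, 3, 0, 6, 5, 2, 7, 1]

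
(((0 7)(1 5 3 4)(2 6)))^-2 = (1 3)(4 5)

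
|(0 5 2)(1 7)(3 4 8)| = 6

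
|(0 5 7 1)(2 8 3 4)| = 4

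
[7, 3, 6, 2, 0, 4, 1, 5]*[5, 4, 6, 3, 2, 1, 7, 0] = [0, 3, 7, 6, 5, 2, 4, 1]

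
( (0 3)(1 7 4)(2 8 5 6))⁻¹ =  (0 3)(1 4 7)(2 6 5 8)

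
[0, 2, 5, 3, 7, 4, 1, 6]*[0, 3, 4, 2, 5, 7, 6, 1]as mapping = [0→0, 1→4, 2→7, 3→2, 4→1, 5→5, 6→3, 7→6]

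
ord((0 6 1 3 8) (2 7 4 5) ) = 20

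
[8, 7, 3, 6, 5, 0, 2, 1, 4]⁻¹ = [5, 7, 6, 2, 8, 4, 3, 1, 0]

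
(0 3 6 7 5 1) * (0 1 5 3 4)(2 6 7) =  (0 4)(2 6)(3 7)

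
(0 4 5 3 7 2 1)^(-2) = (0 2 3 4 1 7 5)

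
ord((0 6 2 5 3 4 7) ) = 7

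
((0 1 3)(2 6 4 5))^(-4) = (0 3 1)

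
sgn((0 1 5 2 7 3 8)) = 1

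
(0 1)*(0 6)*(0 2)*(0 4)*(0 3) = (0 1 6 2 4 3)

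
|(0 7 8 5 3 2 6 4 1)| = 9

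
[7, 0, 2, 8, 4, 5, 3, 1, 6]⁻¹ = [1, 7, 2, 6, 4, 5, 8, 0, 3]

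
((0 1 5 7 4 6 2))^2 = (0 5 4 2 1 7 6)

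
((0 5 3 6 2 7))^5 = (0 7 2 6 3 5)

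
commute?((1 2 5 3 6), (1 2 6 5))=no:(1 2 5 3 6)*(1 2 6 5)=(1 6 2)(3 5), (1 2 6 5)*(1 2 5 3 6)=(1 5 2)(3 6)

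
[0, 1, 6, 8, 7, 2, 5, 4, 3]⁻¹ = [0, 1, 5, 8, 7, 6, 2, 4, 3]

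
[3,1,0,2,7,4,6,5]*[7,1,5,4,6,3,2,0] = [4,1,7,5,0,6,2,3] 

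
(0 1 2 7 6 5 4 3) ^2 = (0 2 6 4) (1 7 5 3) 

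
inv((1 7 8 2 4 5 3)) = (1 3 5 4 2 8 7)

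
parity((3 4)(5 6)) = even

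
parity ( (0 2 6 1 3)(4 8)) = odd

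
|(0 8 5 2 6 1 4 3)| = 8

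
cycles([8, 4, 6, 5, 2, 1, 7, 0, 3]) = (0 8 3 5 1 4 2 6 7)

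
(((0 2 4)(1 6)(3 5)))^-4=(0 4 2)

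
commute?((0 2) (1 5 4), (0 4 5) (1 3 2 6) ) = no:(0 2) (1 5 4)*(0 4 5) (1 3 2 6) = (0 6 1) (2 4 3), (0 4 5) (1 3 2 6)*(0 2) (1 5 4) = (0 1 3) (2 6 5) 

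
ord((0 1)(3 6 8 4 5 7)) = 6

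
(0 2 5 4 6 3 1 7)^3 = (0 4 1 2 6 7 5 3)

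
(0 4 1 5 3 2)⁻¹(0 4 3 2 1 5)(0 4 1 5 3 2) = (0 5 3 4 1 2)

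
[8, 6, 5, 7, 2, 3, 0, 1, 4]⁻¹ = [6, 7, 4, 5, 8, 2, 1, 3, 0]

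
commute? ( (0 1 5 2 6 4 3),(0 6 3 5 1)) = no: (0 1 5 2 6 4 3)*(0 6 3 5 1) = (2 3 6 4 5),(0 6 3 5 1)*(0 1 5 2 6 4 3) = (0 4 3 2 6)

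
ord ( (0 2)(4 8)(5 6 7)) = 6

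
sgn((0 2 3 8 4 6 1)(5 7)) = -1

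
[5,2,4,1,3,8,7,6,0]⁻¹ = [8,3,1,4,2,0,7,6,5]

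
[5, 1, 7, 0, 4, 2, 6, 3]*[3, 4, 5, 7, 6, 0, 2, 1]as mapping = [0→0, 1→4, 2→1, 3→3, 4→6, 5→5, 6→2, 7→7]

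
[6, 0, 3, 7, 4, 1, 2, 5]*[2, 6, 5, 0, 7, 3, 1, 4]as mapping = [0→1, 1→2, 2→0, 3→4, 4→7, 5→6, 6→5, 7→3]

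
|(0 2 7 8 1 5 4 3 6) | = 9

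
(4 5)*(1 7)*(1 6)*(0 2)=(0 2)(1 7 6)(4 5)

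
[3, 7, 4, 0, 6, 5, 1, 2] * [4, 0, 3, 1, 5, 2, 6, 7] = [1, 7, 5, 4, 6, 2, 0, 3]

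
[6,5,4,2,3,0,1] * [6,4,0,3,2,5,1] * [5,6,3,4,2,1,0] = [6,1,3,5,4,0,2]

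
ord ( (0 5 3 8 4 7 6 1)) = 8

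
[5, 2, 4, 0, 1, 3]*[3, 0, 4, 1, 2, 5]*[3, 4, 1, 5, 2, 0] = [0, 2, 1, 5, 3, 4]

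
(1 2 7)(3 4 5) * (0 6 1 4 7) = (0 6 1 2)(3 7 4 5)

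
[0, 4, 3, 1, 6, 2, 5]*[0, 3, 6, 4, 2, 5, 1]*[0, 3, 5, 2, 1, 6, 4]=[0, 5, 1, 2, 3, 4, 6]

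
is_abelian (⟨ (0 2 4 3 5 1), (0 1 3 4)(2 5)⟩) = no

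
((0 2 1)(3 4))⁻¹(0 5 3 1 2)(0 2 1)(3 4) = (0 1 2 5 4)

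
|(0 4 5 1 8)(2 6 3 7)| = 20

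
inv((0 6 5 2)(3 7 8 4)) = (0 2 5 6)(3 4 8 7)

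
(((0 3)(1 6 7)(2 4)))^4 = (1 6 7)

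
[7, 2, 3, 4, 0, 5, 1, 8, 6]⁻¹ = [4, 6, 1, 2, 3, 5, 8, 0, 7]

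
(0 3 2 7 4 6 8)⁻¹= (0 8 6 4 7 2 3)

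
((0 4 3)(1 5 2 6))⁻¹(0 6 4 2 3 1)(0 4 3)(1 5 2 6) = (0 5 4 1 3 6)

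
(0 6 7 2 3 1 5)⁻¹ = (0 5 1 3 2 7 6)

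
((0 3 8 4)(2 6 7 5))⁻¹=(0 4 8 3)(2 5 7 6)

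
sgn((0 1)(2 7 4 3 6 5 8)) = -1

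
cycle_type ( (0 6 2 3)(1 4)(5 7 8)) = 2.3.4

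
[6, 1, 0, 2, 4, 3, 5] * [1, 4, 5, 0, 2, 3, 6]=[6, 4, 1, 5, 2, 0, 3]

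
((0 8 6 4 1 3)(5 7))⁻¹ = (0 3 1 4 6 8)(5 7)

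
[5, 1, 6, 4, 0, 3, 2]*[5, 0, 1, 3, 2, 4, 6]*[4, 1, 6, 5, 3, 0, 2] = [3, 4, 2, 6, 0, 5, 1]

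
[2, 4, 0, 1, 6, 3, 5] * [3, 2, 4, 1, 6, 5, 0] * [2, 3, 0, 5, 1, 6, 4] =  [1, 4, 5, 0, 2, 3, 6]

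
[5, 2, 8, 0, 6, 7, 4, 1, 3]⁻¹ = [3, 7, 1, 8, 6, 0, 4, 5, 2]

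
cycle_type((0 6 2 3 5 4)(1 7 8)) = 3.6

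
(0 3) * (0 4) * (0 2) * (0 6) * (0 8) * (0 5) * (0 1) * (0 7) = (0 3 4 2 6 8 5 1 7) 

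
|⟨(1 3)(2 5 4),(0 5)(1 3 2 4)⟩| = 720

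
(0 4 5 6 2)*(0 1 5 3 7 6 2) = (0 4 3 7 6)(1 5 2)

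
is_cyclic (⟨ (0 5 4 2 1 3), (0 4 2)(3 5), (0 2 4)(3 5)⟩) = no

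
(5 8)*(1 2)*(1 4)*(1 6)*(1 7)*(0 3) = (0 3)(1 2 4 6 7)(5 8)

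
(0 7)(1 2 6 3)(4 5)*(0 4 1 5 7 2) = (0 2 6 3 5 1)(4 7)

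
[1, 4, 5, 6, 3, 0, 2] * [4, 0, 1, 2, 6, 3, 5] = [0, 6, 3, 5, 2, 4, 1]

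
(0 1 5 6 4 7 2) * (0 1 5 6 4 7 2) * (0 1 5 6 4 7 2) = (0 6 2 5 7 1 4)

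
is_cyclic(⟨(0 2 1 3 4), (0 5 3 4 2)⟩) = no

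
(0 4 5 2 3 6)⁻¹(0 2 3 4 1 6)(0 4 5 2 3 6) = (0 4 3 6 5 1)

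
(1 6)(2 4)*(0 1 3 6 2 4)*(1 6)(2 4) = (0 6 3 1 4 2)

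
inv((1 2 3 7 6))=(1 6 7 3 2)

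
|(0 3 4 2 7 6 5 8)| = 8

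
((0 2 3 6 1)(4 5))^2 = (0 3 1 2 6)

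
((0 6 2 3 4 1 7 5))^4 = (0 4)(1 6)(2 7)(3 5)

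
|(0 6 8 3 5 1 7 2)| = 8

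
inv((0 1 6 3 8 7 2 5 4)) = (0 4 5 2 7 8 3 6 1)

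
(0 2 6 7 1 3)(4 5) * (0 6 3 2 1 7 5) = (0 1 2 3 6 5 4)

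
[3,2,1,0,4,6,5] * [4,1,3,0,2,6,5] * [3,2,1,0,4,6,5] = [3,0,2,4,1,6,5]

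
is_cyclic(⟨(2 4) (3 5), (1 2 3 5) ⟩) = no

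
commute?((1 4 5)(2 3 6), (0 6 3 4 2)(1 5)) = no:(1 4 5)(2 3 6)*(0 6 3 4 2)(1 5) = (0 6)(1 2 4), (0 6 3 4 2)(1 5)*(1 4 5)(2 3 6) = (0 2)(3 5 4)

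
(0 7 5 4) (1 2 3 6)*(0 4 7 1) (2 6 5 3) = (0 1 6) (3 5 7) 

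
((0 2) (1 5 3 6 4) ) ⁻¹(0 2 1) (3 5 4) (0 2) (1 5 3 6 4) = (0 5 2) (1 6 3) 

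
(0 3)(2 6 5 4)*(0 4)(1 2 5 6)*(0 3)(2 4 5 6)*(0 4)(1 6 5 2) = (0 4 5 3 2 6 1)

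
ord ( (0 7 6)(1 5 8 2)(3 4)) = 12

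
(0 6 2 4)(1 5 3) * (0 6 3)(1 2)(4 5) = (0 3 2 5)(1 4 6)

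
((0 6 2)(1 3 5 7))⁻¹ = (0 2 6)(1 7 5 3)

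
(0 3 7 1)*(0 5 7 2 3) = (1 5 7)(2 3)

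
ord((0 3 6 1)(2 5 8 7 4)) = 20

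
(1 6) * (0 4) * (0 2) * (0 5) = (0 4 2 5)(1 6)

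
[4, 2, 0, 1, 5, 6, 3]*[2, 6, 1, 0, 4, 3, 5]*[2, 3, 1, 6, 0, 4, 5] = [0, 3, 1, 5, 6, 4, 2]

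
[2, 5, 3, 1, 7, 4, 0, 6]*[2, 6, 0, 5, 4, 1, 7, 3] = [0, 1, 5, 6, 3, 4, 2, 7]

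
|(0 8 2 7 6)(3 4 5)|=15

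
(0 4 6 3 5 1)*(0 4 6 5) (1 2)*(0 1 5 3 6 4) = (0 4 3 1) (2 5) 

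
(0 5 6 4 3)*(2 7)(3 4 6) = (0 5 3)(2 7)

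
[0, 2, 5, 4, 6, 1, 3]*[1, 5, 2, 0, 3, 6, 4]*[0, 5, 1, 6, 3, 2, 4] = [5, 1, 4, 6, 3, 2, 0]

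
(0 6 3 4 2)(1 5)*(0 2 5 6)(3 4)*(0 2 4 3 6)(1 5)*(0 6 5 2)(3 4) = (1 6 4)(2 3 5)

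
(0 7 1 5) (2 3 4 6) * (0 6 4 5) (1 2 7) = (0 1) (2 3 5 6 7) 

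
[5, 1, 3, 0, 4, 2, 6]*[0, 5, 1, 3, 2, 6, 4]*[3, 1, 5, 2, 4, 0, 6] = [6, 0, 2, 3, 5, 1, 4]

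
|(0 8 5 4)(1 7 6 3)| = 4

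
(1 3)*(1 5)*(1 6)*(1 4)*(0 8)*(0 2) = (0 8 2)(1 3 5 6 4)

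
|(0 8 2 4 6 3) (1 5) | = 6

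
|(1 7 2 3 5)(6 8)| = 10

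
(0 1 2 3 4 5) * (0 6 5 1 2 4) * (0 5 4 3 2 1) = (0 1 3 5 6 4)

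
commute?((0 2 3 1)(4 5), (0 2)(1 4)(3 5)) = no:(0 2 3 1)(4 5)*(0 2)(1 4)(3 5) = (1 2 5)(3 4), (0 2)(1 4)(3 5)*(0 2 3 1)(4 5) = (0 3 4)(1 5)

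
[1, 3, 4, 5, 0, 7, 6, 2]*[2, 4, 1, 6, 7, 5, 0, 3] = [4, 6, 7, 5, 2, 3, 0, 1]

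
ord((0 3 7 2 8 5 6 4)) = 8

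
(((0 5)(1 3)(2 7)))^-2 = ()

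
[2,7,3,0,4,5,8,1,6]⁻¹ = [3,7,0,2,4,5,8,1,6]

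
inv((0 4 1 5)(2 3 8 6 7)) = (0 5 1 4)(2 7 6 8 3)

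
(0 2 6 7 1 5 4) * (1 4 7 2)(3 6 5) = (0 1 3 6 2 5 7 4)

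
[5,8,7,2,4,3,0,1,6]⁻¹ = [6,7,3,5,4,0,8,2,1]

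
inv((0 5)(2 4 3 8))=(0 5)(2 8 3 4)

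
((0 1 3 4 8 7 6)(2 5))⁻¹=(0 6 7 8 4 3 1)(2 5)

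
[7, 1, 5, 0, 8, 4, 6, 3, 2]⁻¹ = [3, 1, 8, 7, 5, 2, 6, 0, 4]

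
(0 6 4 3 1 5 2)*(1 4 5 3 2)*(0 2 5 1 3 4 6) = (1 4 5 3 6)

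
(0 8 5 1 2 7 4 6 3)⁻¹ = (0 3 6 4 7 2 1 5 8)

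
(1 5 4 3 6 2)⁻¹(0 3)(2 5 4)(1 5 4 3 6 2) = (0 6)(1 4 3)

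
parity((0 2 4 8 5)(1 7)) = odd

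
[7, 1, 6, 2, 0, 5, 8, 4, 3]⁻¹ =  [4, 1, 3, 8, 7, 5, 2, 0, 6]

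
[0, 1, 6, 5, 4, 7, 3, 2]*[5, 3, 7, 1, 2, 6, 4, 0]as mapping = [0→5, 1→3, 2→4, 3→6, 4→2, 5→0, 6→1, 7→7]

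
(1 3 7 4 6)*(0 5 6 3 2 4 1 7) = (0 5 6 7 1 2 4 3)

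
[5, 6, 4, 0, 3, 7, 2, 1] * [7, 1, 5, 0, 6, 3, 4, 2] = [3, 4, 6, 7, 0, 2, 5, 1]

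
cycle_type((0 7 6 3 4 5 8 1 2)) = 9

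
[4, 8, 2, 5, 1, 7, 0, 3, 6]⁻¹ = [6, 4, 2, 7, 0, 3, 8, 5, 1]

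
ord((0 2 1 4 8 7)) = 6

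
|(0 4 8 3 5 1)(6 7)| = 6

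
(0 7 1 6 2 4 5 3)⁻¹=(0 3 5 4 2 6 1 7)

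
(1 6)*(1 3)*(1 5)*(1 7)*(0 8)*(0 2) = (0 8 2)(1 6 3 5 7)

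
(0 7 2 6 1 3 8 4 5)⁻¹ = (0 5 4 8 3 1 6 2 7)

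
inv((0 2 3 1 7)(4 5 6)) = (0 7 1 3 2)(4 6 5)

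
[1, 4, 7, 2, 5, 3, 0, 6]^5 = [2, 7, 4, 1, 6, 0, 3, 5]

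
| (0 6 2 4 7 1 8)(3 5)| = 14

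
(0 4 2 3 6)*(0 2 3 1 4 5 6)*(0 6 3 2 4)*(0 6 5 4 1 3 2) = (0 4)(1 6)(2 3 5)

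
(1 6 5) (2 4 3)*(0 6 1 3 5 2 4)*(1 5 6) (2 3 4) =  (0 1 5 4 6 3 2) 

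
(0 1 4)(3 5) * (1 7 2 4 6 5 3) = (0 7 2 4)(1 6 5)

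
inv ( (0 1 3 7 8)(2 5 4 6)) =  (0 8 7 3 1)(2 6 4 5)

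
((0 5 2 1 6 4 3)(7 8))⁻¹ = (0 3 4 6 1 2 5)(7 8)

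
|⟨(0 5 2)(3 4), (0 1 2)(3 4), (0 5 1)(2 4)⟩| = 720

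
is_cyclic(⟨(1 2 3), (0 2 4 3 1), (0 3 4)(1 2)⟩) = no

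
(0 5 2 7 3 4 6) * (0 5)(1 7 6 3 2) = (1 7 2 6 5)(3 4)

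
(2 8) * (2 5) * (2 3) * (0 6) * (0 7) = (0 6 7)(2 8 5 3)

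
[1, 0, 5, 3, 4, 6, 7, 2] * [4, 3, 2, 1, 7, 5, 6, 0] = [3, 4, 5, 1, 7, 6, 0, 2]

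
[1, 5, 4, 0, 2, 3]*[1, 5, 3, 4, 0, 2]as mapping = [0→5, 1→2, 2→0, 3→1, 4→3, 5→4]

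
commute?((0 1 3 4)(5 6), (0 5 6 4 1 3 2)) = no:(0 1 3 4)(5 6)*(0 5 6 4 1 3 2) = (0 3 1 2)(4 5), (0 5 6 4 1 3 2)*(0 1 3 4)(5 6) = (0 6)(1 4 3 2)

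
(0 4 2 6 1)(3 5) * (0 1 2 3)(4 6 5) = (0 6 2 5)(3 4)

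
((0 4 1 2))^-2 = (0 1)(2 4)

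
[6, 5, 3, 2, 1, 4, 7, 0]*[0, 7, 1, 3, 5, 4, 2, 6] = [2, 4, 3, 1, 7, 5, 6, 0]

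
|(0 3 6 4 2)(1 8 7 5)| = 20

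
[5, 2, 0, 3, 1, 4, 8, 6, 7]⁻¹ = [2, 4, 1, 3, 5, 0, 7, 8, 6]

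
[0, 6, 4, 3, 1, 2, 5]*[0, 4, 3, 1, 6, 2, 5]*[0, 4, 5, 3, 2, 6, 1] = [0, 6, 1, 4, 2, 3, 5]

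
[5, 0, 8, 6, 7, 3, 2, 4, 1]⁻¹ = [1, 8, 6, 5, 7, 0, 3, 4, 2]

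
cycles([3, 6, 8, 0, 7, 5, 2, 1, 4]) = (0 3)(1 6 2 8 4 7)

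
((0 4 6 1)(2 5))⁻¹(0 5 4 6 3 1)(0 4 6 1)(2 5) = (0 4 2 6 1 3)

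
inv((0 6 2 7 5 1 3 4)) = (0 4 3 1 5 7 2 6)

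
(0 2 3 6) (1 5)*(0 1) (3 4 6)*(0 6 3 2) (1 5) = (2 4 3) (5 6) 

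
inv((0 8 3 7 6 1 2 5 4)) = (0 4 5 2 1 6 7 3 8)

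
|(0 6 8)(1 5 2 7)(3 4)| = 12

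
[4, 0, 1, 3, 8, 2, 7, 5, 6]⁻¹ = [1, 2, 5, 3, 0, 7, 8, 6, 4]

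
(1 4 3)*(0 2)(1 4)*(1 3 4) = (0 2)(1 3)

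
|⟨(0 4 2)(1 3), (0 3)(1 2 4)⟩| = 120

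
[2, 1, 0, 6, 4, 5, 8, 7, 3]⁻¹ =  [2, 1, 0, 8, 4, 5, 3, 7, 6]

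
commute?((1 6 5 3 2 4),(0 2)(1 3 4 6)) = no:(1 6 5 3 2 4) * (0 2)(1 3 4 6) = (0 2 6 5 4 3),(0 2)(1 3 4 6) * (1 6 5 3 2 4) = (0 4 5 3 1 2)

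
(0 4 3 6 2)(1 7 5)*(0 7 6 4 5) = (0 5 1 6 2 7)(3 4)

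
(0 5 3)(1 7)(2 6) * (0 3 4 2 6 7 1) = (0 5 4 2 7)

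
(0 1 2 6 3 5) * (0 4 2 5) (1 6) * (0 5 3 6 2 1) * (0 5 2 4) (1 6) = (0 4 6 1 3 2 5) 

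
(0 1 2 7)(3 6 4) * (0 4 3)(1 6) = (0 6 3 1 2 7 4)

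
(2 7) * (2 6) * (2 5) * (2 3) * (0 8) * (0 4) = (0 8 4)(2 7 6 5 3)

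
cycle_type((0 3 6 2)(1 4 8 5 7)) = 4.5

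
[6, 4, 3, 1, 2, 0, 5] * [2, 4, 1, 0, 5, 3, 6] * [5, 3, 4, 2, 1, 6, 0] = [0, 6, 5, 1, 3, 4, 2]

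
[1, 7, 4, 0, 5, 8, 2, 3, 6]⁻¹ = [3, 0, 6, 7, 2, 4, 8, 1, 5]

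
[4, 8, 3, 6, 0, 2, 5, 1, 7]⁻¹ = [4, 7, 5, 2, 0, 6, 3, 8, 1]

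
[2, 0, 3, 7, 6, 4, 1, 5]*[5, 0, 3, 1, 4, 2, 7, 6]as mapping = [0→3, 1→5, 2→1, 3→6, 4→7, 5→4, 6→0, 7→2]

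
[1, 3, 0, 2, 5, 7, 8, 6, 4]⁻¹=[2, 0, 3, 1, 8, 4, 7, 5, 6]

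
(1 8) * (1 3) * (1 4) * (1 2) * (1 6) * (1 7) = (1 8 3 4 2 6 7)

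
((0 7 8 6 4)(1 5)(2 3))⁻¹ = (0 4 6 8 7)(1 5)(2 3)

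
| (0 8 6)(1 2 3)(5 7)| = 6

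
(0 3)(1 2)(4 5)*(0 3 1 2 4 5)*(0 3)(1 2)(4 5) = (0 2 1 5 4 3)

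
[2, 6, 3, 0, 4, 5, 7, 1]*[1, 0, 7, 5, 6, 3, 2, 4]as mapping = [0→7, 1→2, 2→5, 3→1, 4→6, 5→3, 6→4, 7→0]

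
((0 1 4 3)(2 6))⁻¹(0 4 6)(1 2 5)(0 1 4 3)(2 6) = (1 3 2)(4 6 5)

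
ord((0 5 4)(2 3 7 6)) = 12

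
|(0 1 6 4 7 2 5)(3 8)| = 14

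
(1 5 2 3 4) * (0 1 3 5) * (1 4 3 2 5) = (0 4 2 1)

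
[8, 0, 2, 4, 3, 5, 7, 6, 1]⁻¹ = [1, 8, 2, 4, 3, 5, 7, 6, 0]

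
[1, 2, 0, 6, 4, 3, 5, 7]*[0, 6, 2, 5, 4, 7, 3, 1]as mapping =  [0→6, 1→2, 2→0, 3→3, 4→4, 5→5, 6→7, 7→1]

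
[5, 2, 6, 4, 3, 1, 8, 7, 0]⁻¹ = [8, 5, 1, 4, 3, 0, 2, 7, 6]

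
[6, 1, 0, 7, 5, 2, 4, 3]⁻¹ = [2, 1, 5, 7, 6, 4, 0, 3]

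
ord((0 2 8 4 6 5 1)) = 7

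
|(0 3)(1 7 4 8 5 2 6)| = 14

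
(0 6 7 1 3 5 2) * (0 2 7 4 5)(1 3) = (0 6 4 5 7 3)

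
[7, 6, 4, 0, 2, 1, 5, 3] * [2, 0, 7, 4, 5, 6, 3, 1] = [1, 3, 5, 2, 7, 0, 6, 4]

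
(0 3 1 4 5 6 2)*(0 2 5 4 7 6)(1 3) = (0 1 7 6 5)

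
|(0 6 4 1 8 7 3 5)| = 8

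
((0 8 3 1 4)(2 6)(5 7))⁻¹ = (0 4 1 3 8)(2 6)(5 7)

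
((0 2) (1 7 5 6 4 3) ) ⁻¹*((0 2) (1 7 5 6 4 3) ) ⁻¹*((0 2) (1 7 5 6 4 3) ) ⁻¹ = (0 2) (1 6) (3 5) (4 7) 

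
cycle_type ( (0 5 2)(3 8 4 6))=3.4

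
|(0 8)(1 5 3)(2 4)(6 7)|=6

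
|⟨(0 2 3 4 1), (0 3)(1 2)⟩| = 60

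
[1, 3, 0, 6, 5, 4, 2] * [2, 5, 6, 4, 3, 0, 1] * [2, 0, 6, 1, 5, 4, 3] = [4, 5, 6, 0, 2, 1, 3]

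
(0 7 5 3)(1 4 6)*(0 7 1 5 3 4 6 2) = (0 1 6 5 4 2)(3 7)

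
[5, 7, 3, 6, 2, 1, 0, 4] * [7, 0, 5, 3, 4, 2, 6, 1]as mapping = [0→2, 1→1, 2→3, 3→6, 4→5, 5→0, 6→7, 7→4]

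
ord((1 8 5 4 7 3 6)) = 7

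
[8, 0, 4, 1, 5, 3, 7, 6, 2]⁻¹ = [1, 3, 8, 5, 2, 4, 7, 6, 0]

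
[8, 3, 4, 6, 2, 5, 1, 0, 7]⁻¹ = [7, 6, 4, 1, 2, 5, 3, 8, 0]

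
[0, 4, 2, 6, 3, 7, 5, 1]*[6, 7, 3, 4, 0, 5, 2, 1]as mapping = [0→6, 1→0, 2→3, 3→2, 4→4, 5→1, 6→5, 7→7]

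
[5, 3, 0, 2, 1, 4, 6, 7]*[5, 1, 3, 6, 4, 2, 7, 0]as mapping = [0→2, 1→6, 2→5, 3→3, 4→1, 5→4, 6→7, 7→0]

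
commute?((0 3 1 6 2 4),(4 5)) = no:(0 3 1 6 2 4) * (4 5) = (0 3 1 6 2 5 4),(4 5) * (0 3 1 6 2 4) = (0 3 1 6 2 4 5)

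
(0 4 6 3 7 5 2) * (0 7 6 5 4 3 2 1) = (0 3 6 2 7 4 5 1)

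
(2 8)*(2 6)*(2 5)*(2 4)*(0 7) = (0 7)(2 8 6 5 4)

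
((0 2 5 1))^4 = ()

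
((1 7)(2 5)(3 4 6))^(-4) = (3 6 4)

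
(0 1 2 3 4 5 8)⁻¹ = (0 8 5 4 3 2 1)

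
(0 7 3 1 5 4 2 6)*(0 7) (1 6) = (1 5 4 2) (3 6 7) 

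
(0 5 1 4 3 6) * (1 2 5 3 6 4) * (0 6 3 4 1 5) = (0 4 3 1 5 2)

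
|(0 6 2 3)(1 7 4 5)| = 4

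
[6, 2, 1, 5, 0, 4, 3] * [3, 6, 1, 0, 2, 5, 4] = [4, 1, 6, 5, 3, 2, 0]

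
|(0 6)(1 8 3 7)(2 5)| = 4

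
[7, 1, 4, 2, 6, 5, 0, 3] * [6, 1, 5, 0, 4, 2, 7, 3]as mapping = [0→3, 1→1, 2→4, 3→5, 4→7, 5→2, 6→6, 7→0]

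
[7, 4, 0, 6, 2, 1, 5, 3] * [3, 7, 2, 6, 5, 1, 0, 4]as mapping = [0→4, 1→5, 2→3, 3→0, 4→2, 5→7, 6→1, 7→6]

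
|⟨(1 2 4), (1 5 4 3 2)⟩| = 60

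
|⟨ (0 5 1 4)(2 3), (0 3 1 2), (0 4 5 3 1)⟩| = 720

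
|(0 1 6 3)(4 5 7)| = 12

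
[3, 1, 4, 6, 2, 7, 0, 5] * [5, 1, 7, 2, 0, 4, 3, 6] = [2, 1, 0, 3, 7, 6, 5, 4]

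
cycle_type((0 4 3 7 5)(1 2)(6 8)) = 2^2.5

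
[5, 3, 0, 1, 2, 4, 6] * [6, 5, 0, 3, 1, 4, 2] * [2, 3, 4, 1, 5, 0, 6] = [5, 1, 6, 0, 2, 3, 4]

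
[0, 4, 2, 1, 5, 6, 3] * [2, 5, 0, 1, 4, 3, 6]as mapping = [0→2, 1→4, 2→0, 3→5, 4→3, 5→6, 6→1]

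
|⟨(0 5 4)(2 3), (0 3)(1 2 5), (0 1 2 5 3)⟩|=720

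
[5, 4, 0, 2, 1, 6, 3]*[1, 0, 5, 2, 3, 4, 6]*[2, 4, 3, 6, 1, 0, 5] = [1, 6, 4, 0, 2, 5, 3]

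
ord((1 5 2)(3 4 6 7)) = 12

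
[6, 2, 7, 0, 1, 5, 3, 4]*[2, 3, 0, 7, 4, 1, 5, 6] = [5, 0, 6, 2, 3, 1, 7, 4]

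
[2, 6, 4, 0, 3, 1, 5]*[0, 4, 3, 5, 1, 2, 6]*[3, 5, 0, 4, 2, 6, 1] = [4, 1, 5, 3, 6, 2, 0]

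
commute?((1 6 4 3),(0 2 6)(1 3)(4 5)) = no:(1 6 4 3)*(0 2 6)(1 3)(4 5) = (0 2 6 5 4 1),(0 2 6)(1 3)(4 5)*(1 6 4 3) = (0 2 4 5 3 6)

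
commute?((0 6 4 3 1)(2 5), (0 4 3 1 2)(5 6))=no:(0 6 4 3 1)(2 5)*(0 4 3 1 2)(5 6)=(0 5)(1 4)(2 6 3), (0 4 3 1 2)(5 6)*(0 6 4 3 1)(2 5)=(0 3)(1 5 4)(2 6)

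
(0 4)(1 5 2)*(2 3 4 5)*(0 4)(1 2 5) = (0 1 5 3)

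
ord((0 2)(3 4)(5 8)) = 2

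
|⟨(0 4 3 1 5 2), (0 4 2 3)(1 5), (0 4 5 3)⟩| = 720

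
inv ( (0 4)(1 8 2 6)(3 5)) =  (0 4)(1 6 2 8)(3 5)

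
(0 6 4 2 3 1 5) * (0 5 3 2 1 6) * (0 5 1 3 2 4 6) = (0 5 1 2 4 3)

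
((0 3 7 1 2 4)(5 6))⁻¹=(0 4 2 1 7 3)(5 6)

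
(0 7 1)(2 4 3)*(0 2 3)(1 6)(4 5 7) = (0 4)(1 2 5 7 6)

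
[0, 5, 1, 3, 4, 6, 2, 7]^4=[0, 1, 2, 3, 4, 5, 6, 7]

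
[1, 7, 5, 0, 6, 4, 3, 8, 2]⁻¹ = [3, 0, 8, 6, 5, 2, 4, 1, 7]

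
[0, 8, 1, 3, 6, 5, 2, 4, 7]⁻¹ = [0, 2, 6, 3, 7, 5, 4, 8, 1]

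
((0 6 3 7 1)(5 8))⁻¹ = (0 1 7 3 6)(5 8)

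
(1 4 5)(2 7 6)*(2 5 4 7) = (1 7 6 5)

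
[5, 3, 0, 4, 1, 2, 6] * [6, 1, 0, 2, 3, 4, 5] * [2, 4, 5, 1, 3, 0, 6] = [3, 5, 6, 1, 4, 2, 0]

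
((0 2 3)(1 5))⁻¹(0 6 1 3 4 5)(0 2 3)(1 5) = (0 4 1 2 6 5)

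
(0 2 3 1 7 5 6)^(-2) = (0 5 1 2 6 7 3)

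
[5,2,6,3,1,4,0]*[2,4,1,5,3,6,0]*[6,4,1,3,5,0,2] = [2,4,6,0,5,3,1]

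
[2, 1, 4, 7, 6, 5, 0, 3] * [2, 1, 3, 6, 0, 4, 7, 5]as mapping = [0→3, 1→1, 2→0, 3→5, 4→7, 5→4, 6→2, 7→6]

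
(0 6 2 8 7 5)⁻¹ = (0 5 7 8 2 6)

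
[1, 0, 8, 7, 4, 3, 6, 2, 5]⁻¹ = [1, 0, 7, 5, 4, 8, 6, 3, 2]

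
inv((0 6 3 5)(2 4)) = (0 5 3 6)(2 4)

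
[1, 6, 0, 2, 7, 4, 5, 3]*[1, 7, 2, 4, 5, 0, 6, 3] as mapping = [0→7, 1→6, 2→1, 3→2, 4→3, 5→5, 6→0, 7→4] 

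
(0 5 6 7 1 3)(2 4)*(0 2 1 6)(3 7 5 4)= (0 4 1 7 6 5)(2 3)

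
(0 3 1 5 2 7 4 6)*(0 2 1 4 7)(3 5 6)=(0 5 1 6 2)(3 4)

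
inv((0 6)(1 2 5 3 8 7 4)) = (0 6)(1 4 7 8 3 5 2)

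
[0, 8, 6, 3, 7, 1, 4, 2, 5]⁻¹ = [0, 5, 7, 3, 6, 8, 2, 4, 1]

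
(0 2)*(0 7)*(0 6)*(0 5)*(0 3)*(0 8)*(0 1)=(0 2 7 6 5 3 8 1)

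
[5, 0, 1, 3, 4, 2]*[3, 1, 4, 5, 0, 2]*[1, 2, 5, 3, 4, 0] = [5, 3, 2, 0, 1, 4]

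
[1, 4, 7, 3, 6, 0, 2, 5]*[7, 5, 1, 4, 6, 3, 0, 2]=[5, 6, 2, 4, 0, 7, 1, 3]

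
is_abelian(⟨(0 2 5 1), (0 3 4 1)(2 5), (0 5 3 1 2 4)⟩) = no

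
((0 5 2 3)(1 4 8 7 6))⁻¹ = (0 3 2 5)(1 6 7 8 4)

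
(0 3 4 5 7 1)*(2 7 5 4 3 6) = (0 6 2 7 1)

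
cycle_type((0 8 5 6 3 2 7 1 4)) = 9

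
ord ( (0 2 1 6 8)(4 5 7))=15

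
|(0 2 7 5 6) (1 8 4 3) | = 20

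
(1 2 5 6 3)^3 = (1 6 2 3 5)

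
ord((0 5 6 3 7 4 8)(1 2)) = 14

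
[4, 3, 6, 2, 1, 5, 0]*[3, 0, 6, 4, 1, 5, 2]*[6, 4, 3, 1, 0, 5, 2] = [4, 0, 3, 2, 6, 5, 1]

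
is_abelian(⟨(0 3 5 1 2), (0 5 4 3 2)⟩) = no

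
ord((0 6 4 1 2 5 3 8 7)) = 9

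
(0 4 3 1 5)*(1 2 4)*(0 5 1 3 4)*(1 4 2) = (0 3 1 4 2)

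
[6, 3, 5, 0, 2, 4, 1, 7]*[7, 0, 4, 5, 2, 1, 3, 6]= [3, 5, 1, 7, 4, 2, 0, 6]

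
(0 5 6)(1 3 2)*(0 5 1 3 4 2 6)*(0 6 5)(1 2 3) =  (0 2 1 4 3 5 6)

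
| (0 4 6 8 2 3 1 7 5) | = 9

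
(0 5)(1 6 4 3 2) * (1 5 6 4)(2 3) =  (0 6 1 4 2 5)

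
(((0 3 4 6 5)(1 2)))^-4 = (0 3 4 6 5)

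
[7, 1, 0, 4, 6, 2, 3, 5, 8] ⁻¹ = [2, 1, 5, 6, 3, 7, 4, 0, 8] 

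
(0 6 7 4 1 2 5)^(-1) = (0 5 2 1 4 7 6)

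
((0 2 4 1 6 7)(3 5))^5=(0 7 6 1 4 2)(3 5)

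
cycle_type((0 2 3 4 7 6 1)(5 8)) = 2.7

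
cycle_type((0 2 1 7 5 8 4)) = 7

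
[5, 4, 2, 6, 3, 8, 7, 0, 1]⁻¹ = [7, 8, 2, 4, 1, 0, 3, 6, 5]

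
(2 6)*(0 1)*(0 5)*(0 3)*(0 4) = (0 1 5 3 4)(2 6)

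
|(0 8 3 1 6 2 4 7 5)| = 9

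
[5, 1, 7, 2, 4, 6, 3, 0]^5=[7, 1, 3, 6, 4, 0, 5, 2]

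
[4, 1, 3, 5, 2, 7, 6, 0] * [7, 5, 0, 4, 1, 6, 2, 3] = [1, 5, 4, 6, 0, 3, 2, 7]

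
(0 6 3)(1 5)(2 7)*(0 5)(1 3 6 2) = (0 2 7 1)(3 5)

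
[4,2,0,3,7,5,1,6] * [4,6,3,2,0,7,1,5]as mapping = [0→0,1→3,2→4,3→2,4→5,5→7,6→6,7→1]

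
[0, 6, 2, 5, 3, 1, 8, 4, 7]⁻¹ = [0, 5, 2, 4, 7, 3, 1, 8, 6]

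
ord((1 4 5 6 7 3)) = 6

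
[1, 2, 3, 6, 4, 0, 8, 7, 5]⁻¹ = [5, 0, 1, 2, 4, 8, 3, 7, 6]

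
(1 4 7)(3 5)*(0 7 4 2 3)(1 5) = (0 7 5)(1 2 3)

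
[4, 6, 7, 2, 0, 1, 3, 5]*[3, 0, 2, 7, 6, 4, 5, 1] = [6, 5, 1, 2, 3, 0, 7, 4]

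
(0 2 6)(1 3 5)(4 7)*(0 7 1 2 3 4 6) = (0 3 5 2)(1 4)(6 7)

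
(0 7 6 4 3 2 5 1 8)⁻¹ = (0 8 1 5 2 3 4 6 7)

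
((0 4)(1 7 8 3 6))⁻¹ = (0 4)(1 6 3 8 7)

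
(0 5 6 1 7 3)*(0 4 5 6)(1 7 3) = (0 6 7 1 3 4 5)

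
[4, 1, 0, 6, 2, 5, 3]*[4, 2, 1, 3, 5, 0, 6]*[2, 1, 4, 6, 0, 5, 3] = [5, 4, 0, 3, 1, 2, 6]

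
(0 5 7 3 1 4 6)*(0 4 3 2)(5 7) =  (0 7 2)(1 3)(4 6)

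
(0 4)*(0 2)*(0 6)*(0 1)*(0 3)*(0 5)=(0 4 2 6 1 3 5)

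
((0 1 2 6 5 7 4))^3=(0 6 4 2 7 1 5)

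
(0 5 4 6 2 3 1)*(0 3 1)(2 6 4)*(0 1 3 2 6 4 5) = (1 2 3)(4 5 6)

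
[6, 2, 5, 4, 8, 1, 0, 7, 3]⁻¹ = [6, 5, 1, 8, 3, 2, 0, 7, 4]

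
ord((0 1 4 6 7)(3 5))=10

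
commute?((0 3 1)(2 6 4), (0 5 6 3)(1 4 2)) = no:(0 3 1)(2 6 4)*(0 5 6 3)(1 4 2) = (1 5 6 2 3 4), (0 5 6 3)(1 4 2)*(0 3 1)(2 6 4) = (0 5 4 6 1 2)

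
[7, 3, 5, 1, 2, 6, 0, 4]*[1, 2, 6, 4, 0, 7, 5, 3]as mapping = [0→3, 1→4, 2→7, 3→2, 4→6, 5→5, 6→1, 7→0]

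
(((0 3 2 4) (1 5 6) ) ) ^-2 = (0 2) (1 5 6) (3 4) 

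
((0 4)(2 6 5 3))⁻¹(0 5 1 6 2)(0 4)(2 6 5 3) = (1 5 6 4 3)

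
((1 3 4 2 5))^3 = (1 2 3 5 4)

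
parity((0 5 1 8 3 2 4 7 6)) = even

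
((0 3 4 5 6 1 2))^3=(0 5 2 4 1 3 6)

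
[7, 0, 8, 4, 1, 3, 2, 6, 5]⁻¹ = [1, 4, 6, 5, 3, 8, 7, 0, 2]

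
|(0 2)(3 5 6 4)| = 4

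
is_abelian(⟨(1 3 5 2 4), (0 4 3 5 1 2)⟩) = no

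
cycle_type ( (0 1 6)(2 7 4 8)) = 3.4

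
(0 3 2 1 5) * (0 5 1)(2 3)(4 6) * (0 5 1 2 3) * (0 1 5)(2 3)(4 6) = (0 2)(1 3)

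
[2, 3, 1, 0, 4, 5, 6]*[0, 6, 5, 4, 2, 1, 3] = [5, 4, 6, 0, 2, 1, 3]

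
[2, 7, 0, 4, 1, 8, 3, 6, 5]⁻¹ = [2, 4, 0, 6, 3, 8, 7, 1, 5]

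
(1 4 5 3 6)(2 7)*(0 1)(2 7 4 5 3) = (0 1 5 2 4 3 6)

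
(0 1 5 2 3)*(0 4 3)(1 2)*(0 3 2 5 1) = (0 5)(2 3 4)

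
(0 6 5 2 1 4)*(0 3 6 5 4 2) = (0 5)(1 2)(3 6 4)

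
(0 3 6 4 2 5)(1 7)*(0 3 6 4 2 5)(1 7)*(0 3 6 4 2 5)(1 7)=(0 4)(1 7)(2 3)(5 6)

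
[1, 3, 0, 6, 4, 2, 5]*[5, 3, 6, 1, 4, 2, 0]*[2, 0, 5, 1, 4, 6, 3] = [1, 0, 6, 2, 4, 3, 5]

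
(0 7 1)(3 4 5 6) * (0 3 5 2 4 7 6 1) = (0 6 5 1 3 7)(2 4)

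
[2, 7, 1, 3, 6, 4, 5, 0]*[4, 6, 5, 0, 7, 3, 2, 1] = [5, 1, 6, 0, 2, 7, 3, 4]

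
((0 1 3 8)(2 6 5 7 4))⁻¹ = (0 8 3 1)(2 4 7 5 6)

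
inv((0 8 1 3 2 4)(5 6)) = (0 4 2 3 1 8)(5 6)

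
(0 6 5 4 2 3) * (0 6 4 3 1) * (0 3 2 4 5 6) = (0 5 2 1 3)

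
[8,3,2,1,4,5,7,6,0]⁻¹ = [8,3,2,1,4,5,7,6,0]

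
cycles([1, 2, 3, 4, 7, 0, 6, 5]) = (0 1 2 3 4 7 5)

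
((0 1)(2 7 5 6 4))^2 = (2 5 4 7 6)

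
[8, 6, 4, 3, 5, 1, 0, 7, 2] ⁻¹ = [6, 5, 8, 3, 2, 4, 1, 7, 0] 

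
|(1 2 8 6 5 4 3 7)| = 8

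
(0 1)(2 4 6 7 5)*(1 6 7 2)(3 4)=(0 6 2 3 4 7 5 1)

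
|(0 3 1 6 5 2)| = 6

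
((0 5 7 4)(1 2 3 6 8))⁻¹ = (0 4 7 5)(1 8 6 3 2)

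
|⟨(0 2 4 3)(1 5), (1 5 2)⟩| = 360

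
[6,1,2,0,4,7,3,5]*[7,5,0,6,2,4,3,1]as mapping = [0→3,1→5,2→0,3→7,4→2,5→1,6→6,7→4]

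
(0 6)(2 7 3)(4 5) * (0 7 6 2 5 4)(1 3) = (0 2 6 7 1 3 5)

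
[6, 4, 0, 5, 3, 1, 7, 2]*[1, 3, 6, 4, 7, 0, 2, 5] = [2, 7, 1, 0, 4, 3, 5, 6]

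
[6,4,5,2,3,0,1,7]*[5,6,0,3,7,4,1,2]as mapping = [0→1,1→7,2→4,3→0,4→3,5→5,6→6,7→2]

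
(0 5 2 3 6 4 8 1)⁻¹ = (0 1 8 4 6 3 2 5)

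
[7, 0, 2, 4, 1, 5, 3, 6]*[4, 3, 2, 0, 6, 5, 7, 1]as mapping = [0→1, 1→4, 2→2, 3→6, 4→3, 5→5, 6→0, 7→7]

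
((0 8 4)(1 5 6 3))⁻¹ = (0 4 8)(1 3 6 5)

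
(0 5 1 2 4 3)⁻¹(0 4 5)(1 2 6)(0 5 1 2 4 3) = (1 5 3)(2 4 6)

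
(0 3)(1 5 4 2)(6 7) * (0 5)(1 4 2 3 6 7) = (0 6 1)(2 4 3 5)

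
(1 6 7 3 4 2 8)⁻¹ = (1 8 2 4 3 7 6)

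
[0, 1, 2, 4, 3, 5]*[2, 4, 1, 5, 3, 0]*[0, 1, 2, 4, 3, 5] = [2, 3, 1, 4, 5, 0]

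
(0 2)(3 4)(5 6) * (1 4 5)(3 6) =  (0 2)(1 4 6)(3 5)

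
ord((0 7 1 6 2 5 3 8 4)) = 9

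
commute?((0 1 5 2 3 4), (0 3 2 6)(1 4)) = no:(0 1 5 2 3 4) * (0 3 2 6)(1 4) = (0 4 3 1 5 6), (0 3 2 6)(1 4) * (0 1 5 2 3 4) = (0 4 5 2 6 1)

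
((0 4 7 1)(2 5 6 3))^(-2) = (0 7)(1 4)(2 6)(3 5)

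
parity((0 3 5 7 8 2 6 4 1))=even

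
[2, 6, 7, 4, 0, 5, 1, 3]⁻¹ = [4, 6, 0, 7, 3, 5, 1, 2]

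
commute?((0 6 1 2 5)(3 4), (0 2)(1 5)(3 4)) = no:(0 6 1 2 5)(3 4)*(0 2)(1 5)(3 4) = (0 6 5 2 1), (0 2)(1 5)(3 4)*(0 6 1 2 5)(3 4) = (0 5 2 6 1)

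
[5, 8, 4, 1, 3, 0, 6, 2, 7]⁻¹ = [5, 3, 7, 4, 2, 0, 6, 8, 1]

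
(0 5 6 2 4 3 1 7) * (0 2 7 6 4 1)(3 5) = (0 3)(1 6 7 2)(4 5)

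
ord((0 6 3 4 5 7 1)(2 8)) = 14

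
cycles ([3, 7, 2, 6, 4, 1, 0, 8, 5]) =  (0 3 6)(1 7 8 5)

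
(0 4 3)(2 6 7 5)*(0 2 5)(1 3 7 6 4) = (0 1 3 2 4 7)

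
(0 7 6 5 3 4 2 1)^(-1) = (0 1 2 4 3 5 6 7)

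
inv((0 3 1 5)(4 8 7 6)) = (0 5 1 3)(4 6 7 8)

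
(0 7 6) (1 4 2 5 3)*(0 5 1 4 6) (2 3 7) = (0 2 1 6 5 7) (3 4) 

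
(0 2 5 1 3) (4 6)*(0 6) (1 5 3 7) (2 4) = (0 4) (1 7) (2 3 6) 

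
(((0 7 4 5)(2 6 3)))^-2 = (0 4)(2 6 3)(5 7)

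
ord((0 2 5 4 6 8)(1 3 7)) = 6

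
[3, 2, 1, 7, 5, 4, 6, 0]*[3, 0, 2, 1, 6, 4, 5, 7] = [1, 2, 0, 7, 4, 6, 5, 3]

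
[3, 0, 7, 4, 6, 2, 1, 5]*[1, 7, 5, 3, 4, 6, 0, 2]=[3, 1, 2, 4, 0, 5, 7, 6]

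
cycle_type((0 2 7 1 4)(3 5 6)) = 3.5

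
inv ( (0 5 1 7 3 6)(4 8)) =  (0 6 3 7 1 5)(4 8)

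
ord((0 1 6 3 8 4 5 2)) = 8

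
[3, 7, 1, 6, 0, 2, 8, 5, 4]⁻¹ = [4, 2, 5, 0, 8, 7, 3, 1, 6]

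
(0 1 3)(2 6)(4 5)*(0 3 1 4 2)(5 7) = (0 4 7 5 2 6)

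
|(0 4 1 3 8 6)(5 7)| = 6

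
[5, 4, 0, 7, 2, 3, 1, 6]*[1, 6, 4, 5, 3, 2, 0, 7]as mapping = [0→2, 1→3, 2→1, 3→7, 4→4, 5→5, 6→6, 7→0]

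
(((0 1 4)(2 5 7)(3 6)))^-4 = (0 4 1)(2 7 5)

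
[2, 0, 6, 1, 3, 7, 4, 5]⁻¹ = [1, 3, 0, 4, 6, 7, 2, 5]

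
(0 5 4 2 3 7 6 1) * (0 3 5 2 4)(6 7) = (0 2 5)(1 3 6)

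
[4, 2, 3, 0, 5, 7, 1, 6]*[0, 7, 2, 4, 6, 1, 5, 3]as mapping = [0→6, 1→2, 2→4, 3→0, 4→1, 5→3, 6→7, 7→5]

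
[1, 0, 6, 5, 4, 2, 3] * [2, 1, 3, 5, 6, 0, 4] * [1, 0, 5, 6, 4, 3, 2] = [0, 5, 4, 1, 2, 6, 3]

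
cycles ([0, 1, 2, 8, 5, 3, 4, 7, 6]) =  (3 8 6 4 5)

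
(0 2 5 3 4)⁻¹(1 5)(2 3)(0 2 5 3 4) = (1 3)(4 5)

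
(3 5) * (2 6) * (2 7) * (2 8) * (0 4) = (0 4) (2 6 7 8) (3 5) 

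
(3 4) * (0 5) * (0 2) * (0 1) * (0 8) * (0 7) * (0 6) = (0 5 2 1 8 7 6)(3 4)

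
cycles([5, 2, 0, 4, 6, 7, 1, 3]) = (0 5 7 3 4 6 1 2)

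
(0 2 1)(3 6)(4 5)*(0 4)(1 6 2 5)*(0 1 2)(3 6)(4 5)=(0 4 2 3)(1 5)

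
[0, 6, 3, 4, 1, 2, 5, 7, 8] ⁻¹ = [0, 4, 5, 2, 3, 6, 1, 7, 8] 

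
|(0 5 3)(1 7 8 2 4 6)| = 6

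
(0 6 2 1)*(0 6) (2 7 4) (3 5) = (1 6 7 4 2) (3 5) 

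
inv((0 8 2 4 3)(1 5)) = (0 3 4 2 8)(1 5)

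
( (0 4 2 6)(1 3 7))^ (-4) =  (1 7 3)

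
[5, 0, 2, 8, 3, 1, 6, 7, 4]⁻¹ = [1, 5, 2, 4, 8, 0, 6, 7, 3]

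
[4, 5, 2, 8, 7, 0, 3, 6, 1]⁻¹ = [5, 8, 2, 6, 0, 1, 7, 4, 3]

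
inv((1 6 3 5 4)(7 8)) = (1 4 5 3 6)(7 8)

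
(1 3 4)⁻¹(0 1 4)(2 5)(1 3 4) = (0 3 1)(2 5)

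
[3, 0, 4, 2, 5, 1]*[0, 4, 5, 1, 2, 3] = [1, 0, 2, 5, 3, 4]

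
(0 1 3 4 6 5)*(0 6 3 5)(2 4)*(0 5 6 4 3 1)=(1 6 5 4)(2 3)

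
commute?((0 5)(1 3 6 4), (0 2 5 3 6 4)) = no:(0 5)(1 3 6 4)*(0 2 5 3 6 4) = (0 3 4 1 6)(2 5), (0 2 5 3 6 4)*(0 5)(1 3 6 4) = (0 2)(1 3 4 5 6)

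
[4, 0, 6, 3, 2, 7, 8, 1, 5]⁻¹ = [1, 7, 4, 3, 0, 8, 2, 5, 6]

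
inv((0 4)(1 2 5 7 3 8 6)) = (0 4)(1 6 8 3 7 5 2)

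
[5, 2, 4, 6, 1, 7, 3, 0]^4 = [5, 2, 4, 3, 1, 7, 6, 0]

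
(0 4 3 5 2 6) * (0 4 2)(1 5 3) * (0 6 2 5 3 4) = (0 5 6)(1 3 4)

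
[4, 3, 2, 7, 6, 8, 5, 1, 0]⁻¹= [8, 7, 2, 1, 0, 6, 4, 3, 5]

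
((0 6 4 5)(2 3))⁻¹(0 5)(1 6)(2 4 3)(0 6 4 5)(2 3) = (0 6)(1 4)(2 3 5)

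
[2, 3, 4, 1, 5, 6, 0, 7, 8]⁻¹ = [6, 3, 0, 1, 2, 4, 5, 7, 8]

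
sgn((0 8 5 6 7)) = 1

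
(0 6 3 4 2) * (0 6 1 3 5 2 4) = (0 1 3)(2 6 5)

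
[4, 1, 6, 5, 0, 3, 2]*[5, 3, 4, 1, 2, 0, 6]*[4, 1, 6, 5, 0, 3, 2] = [6, 5, 2, 4, 3, 1, 0]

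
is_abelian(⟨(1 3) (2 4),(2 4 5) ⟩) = no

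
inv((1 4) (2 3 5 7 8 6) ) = (1 4) (2 6 8 7 5 3) 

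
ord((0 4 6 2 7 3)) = 6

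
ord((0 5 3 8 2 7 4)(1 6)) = 14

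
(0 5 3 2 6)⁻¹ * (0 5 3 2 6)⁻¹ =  (0 2 5 6 3)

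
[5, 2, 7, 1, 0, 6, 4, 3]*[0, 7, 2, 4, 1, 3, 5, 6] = [3, 2, 6, 7, 0, 5, 1, 4]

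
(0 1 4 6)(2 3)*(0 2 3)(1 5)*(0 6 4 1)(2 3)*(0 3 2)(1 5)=(0 1 5 3)(2 6)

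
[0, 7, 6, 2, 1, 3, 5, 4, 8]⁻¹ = [0, 4, 3, 5, 7, 6, 2, 1, 8]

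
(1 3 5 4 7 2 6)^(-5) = (1 5 7 6 3 4 2)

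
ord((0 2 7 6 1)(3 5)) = 10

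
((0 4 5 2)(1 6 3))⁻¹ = (0 2 5 4)(1 3 6)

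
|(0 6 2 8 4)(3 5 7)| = 15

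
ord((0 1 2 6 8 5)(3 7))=6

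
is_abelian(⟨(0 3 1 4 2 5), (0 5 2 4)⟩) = no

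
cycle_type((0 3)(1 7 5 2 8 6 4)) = 2.7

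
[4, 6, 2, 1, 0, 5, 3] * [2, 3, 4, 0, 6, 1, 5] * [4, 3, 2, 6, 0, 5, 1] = [1, 5, 0, 6, 2, 3, 4]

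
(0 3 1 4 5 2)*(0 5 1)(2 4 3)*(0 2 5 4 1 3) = (0 5 1)(2 4 3)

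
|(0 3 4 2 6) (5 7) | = 10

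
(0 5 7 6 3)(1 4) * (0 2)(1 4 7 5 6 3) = (0 6 1 7 3 2)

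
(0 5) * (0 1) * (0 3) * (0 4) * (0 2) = (0 5 1 3 4 2)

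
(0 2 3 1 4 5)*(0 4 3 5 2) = (1 3)(2 5 4)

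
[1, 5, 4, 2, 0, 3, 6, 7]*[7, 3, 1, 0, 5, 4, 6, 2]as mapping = [0→3, 1→4, 2→5, 3→1, 4→7, 5→0, 6→6, 7→2]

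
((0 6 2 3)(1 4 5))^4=(1 4 5)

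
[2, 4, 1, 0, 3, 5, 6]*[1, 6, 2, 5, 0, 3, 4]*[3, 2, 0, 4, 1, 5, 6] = [0, 3, 6, 2, 5, 4, 1]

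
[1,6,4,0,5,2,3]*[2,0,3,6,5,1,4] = [0,4,5,2,1,3,6]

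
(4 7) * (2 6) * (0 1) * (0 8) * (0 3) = (0 1 8 3) (2 6) (4 7) 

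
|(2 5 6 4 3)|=5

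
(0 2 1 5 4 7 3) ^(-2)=(0 7 5 2 3 4 1) 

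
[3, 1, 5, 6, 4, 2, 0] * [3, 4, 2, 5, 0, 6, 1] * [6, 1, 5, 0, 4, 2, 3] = [2, 4, 3, 1, 6, 5, 0] 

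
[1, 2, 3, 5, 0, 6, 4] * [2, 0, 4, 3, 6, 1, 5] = [0, 4, 3, 1, 2, 5, 6]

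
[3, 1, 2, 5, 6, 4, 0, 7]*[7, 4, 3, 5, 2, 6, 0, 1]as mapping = [0→5, 1→4, 2→3, 3→6, 4→0, 5→2, 6→7, 7→1]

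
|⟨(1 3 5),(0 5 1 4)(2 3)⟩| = 360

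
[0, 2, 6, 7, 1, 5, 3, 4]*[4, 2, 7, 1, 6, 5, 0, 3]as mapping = [0→4, 1→7, 2→0, 3→3, 4→2, 5→5, 6→1, 7→6]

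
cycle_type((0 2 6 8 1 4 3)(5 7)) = 2.7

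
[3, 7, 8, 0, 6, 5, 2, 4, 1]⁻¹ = [3, 8, 6, 0, 7, 5, 4, 1, 2]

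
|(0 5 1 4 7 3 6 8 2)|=9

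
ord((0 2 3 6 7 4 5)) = 7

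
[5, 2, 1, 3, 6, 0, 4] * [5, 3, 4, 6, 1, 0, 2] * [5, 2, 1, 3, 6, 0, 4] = [5, 6, 3, 4, 1, 0, 2]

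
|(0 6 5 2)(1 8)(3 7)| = 4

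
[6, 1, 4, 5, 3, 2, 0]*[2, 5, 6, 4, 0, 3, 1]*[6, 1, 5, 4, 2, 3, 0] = [1, 3, 6, 4, 2, 0, 5]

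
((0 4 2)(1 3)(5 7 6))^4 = (0 4 2)(5 7 6)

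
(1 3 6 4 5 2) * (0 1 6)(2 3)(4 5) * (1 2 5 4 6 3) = (0 2 3)(1 5)(4 6)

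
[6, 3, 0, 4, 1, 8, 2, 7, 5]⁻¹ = [2, 4, 6, 1, 3, 8, 0, 7, 5]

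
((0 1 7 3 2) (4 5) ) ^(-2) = (0 3 1 2 7) 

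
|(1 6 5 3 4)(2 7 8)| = 15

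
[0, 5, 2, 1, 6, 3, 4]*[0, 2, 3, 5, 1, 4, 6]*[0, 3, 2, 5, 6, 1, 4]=[0, 6, 5, 2, 4, 1, 3]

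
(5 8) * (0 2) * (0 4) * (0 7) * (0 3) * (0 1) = (0 2 4 7 3 1)(5 8)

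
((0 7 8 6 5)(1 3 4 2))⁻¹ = (0 5 6 8 7)(1 2 4 3)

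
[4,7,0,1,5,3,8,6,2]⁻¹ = [2,3,8,5,0,4,7,1,6]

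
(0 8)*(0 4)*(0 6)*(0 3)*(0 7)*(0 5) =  (0 8 4 6 3 7 5)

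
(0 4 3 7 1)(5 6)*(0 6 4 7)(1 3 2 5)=(0 7 3)(1 6)(2 5 4)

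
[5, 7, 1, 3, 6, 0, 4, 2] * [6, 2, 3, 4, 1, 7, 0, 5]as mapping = [0→7, 1→5, 2→2, 3→4, 4→0, 5→6, 6→1, 7→3]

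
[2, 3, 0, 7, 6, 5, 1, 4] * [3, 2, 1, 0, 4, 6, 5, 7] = [1, 0, 3, 7, 5, 6, 2, 4]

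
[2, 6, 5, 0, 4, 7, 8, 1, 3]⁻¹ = [3, 7, 0, 8, 4, 2, 1, 5, 6]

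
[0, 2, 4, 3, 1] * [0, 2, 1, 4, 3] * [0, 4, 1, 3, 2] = [0, 4, 3, 2, 1]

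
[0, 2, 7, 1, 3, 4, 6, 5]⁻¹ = [0, 3, 1, 4, 5, 7, 6, 2]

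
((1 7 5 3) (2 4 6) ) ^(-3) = (1 7 5 3) 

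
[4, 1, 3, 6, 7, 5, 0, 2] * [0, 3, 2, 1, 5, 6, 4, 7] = [5, 3, 1, 4, 7, 6, 0, 2]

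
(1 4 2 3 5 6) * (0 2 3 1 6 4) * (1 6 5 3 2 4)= (0 4 2 6 5 1)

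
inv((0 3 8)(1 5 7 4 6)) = (0 8 3)(1 6 4 7 5)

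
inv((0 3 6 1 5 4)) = (0 4 5 1 6 3)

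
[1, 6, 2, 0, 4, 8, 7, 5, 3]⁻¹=[3, 0, 2, 8, 4, 7, 1, 6, 5]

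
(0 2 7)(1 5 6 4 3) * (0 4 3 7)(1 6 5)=(0 2)(3 6)(4 7)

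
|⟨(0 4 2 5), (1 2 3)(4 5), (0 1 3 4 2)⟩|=720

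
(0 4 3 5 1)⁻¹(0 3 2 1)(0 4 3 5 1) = (0 4 5 2)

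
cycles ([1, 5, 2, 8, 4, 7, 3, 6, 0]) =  (0 1 5 7 6 3 8)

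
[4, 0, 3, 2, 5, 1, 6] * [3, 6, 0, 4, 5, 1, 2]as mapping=[0→5, 1→3, 2→4, 3→0, 4→1, 5→6, 6→2]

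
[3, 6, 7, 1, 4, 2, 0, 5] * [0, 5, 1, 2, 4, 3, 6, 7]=[2, 6, 7, 5, 4, 1, 0, 3]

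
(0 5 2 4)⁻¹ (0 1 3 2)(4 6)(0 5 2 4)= (0 6)(1 3 4 5)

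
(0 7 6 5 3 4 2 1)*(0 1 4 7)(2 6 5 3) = (2 4 6 3 7 5)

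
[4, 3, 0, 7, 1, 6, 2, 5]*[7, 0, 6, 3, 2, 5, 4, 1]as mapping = [0→2, 1→3, 2→7, 3→1, 4→0, 5→4, 6→6, 7→5]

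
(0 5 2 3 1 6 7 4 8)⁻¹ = (0 8 4 7 6 1 3 2 5)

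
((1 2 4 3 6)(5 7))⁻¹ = (1 6 3 4 2)(5 7)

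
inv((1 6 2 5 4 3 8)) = (1 8 3 4 5 2 6)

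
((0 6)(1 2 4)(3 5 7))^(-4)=(1 4 2)(3 7 5)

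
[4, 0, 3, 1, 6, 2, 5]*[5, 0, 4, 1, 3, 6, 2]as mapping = [0→3, 1→5, 2→1, 3→0, 4→2, 5→4, 6→6]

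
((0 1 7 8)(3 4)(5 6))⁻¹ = (0 8 7 1)(3 4)(5 6)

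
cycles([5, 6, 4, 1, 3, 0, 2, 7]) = (0 5) (1 6 2 4 3) 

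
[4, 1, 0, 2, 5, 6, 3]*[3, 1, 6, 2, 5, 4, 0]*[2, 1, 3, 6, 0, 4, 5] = [4, 1, 6, 5, 0, 2, 3]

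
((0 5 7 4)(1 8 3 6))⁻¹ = (0 4 7 5)(1 6 3 8)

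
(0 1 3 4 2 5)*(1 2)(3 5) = (0 2 3 4 1 5)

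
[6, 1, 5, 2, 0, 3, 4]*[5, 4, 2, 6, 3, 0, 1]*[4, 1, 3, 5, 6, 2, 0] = [1, 6, 4, 3, 2, 0, 5]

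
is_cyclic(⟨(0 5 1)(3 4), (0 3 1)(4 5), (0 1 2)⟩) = no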